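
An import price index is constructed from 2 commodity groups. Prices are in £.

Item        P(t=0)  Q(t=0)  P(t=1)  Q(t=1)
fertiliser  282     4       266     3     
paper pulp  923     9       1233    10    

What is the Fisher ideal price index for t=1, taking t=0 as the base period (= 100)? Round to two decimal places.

129.59

Laspeyres component (base-period weights):
ΣP(t=1)Q(t=0) = 266×4 + 1233×9 = 1064 + 11097 = 12161
ΣP(t=0)Q(t=0) = 282×4 + 923×9 = 1128 + 8307 = 9435
L = 12161 / 9435 × 100 = 128.8924
Paasche component (current-period weights):
ΣP(t=1)Q(t=1) = 266×3 + 1233×10 = 798 + 12330 = 13128
ΣP(t=0)Q(t=1) = 282×3 + 923×10 = 846 + 9230 = 10076
P = 13128 / 10076 × 100 = 130.2898
Fisher = √(L × P) = √(128.8924 × 130.2898) = 129.5892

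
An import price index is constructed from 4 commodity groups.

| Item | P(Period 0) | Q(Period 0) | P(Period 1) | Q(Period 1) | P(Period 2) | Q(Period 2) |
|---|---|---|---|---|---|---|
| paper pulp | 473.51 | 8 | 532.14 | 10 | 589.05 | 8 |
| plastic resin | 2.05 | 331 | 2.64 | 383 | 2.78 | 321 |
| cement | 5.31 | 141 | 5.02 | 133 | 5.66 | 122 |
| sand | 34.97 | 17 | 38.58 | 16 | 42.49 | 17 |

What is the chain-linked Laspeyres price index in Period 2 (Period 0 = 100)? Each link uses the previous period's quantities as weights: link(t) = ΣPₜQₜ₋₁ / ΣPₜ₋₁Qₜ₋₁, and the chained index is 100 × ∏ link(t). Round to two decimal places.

123.09

Link Period 0→Period 1:
ΣP(Period 1)Q(Period 0) = 532.14×8 + 2.64×331 + 5.02×141 + 38.58×17 = 4257.12 + 873.84 + 707.82 + 655.86 = 6494.64
ΣP(Period 0)Q(Period 0) = 473.51×8 + 2.05×331 + 5.31×141 + 34.97×17 = 3788.08 + 678.55 + 748.71 + 594.49 = 5809.83
link = 6494.64/5809.83 = 1.117871
Link Period 1→Period 2:
ΣP(Period 2)Q(Period 1) = 589.05×10 + 2.78×383 + 5.66×133 + 42.49×16 = 5890.5 + 1064.74 + 752.78 + 679.84 = 8387.86
ΣP(Period 1)Q(Period 1) = 532.14×10 + 2.64×383 + 5.02×133 + 38.58×16 = 5321.4 + 1011.12 + 667.66 + 617.28 = 7617.46
link = 8387.86/7617.46 = 1.101136
Chained index = 100 × 1.117871 × 1.101136 = 123.0928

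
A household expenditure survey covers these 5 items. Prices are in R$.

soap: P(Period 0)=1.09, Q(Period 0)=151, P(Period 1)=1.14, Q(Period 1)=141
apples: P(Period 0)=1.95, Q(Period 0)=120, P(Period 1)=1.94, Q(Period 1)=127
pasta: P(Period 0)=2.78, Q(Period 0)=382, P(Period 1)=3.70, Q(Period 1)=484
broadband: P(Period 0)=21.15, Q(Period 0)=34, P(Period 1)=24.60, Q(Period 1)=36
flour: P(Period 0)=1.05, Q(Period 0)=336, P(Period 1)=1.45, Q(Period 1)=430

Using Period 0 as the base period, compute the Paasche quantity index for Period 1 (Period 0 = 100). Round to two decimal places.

117.99

Paasche quantity index uses current-period prices as weights.
ΣP(Period 1)·Q(Period 1) = 1.14×141 + 1.94×127 + 3.70×484 + 24.60×36 + 1.45×430 = 160.74 + 246.38 + 1790.8 + 885.6 + 623.5 = 3707.02
ΣP(Period 1)·Q(Period 0) = 1.14×151 + 1.94×120 + 3.70×382 + 24.60×34 + 1.45×336 = 172.14 + 232.8 + 1413.4 + 836.4 + 487.2 = 3141.94
Index = 3707.02 / 3141.94 × 100 = 117.9851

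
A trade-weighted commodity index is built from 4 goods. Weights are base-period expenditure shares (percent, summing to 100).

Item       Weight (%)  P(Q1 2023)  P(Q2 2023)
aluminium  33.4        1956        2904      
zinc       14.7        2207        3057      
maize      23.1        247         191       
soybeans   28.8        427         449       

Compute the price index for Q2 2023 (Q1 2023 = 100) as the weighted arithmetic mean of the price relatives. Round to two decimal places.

118.10

aluminium: 33.4 × (2904/1956) = 33.4 × 1.484663 = 49.5877
zinc: 14.7 × (3057/2207) = 14.7 × 1.385138 = 20.3615
maize: 23.1 × (191/247) = 23.1 × 0.773279 = 17.8628
soybeans: 28.8 × (449/427) = 28.8 × 1.051522 = 30.2838
Index = Σ wᵢ·(p₁ᵢ/p₀ᵢ) = 49.5877 + 20.3615 + 17.8628 + 30.2838 = 118.0959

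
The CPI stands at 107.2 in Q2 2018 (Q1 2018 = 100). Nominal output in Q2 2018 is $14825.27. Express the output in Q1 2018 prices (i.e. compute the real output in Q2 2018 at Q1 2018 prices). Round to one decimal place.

13829.5

Real = Nominal ÷ (Index/100) = 14825.27 ÷ (107.2/100)
     = 14825.27 ÷ 1.072 = 13829.5429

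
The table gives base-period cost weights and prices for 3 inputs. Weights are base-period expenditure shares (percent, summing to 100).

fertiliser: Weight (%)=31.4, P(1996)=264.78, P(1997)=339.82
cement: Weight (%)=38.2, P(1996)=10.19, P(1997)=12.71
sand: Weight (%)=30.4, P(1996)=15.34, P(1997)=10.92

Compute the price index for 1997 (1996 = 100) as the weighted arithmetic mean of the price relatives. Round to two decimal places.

fertiliser: 31.4 × (339.82/264.78) = 31.4 × 1.283405 = 40.2989
cement: 38.2 × (12.71/10.19) = 38.2 × 1.247301 = 47.6469
sand: 30.4 × (10.92/15.34) = 30.4 × 0.711864 = 21.6407
Index = Σ wᵢ·(p₁ᵢ/p₀ᵢ) = 40.2989 + 47.6469 + 21.6407 = 109.5865

109.59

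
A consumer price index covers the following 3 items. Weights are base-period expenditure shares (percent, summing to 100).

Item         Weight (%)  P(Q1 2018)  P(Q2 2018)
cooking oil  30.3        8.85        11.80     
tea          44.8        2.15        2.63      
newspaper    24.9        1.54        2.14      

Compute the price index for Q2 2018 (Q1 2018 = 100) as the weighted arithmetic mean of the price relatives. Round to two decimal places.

129.80

cooking oil: 30.3 × (11.80/8.85) = 30.3 × 1.333333 = 40.4000
tea: 44.8 × (2.63/2.15) = 44.8 × 1.223256 = 54.8019
newspaper: 24.9 × (2.14/1.54) = 24.9 × 1.389610 = 34.6013
Index = Σ wᵢ·(p₁ᵢ/p₀ᵢ) = 40.4000 + 54.8019 + 34.6013 = 129.8032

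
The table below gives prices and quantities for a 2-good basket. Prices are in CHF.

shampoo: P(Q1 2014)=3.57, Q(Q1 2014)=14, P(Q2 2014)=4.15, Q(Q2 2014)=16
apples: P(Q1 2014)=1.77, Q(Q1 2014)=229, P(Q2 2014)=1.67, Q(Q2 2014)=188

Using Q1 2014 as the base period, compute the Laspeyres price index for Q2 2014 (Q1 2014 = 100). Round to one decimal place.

96.8

Laspeyres price index uses base-period quantities as weights.
ΣP(Q2 2014)·Q(Q1 2014) = 4.15×14 + 1.67×229 = 58.1 + 382.43 = 440.53
ΣP(Q1 2014)·Q(Q1 2014) = 3.57×14 + 1.77×229 = 49.98 + 405.33 = 455.31
Index = 440.53 / 455.31 × 100 = 96.7539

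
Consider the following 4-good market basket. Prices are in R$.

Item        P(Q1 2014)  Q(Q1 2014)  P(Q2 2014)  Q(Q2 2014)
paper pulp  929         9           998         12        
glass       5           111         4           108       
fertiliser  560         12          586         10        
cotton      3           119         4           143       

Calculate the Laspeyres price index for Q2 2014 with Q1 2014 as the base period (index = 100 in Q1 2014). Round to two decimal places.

105.88

Laspeyres price index uses base-period quantities as weights.
ΣP(Q2 2014)·Q(Q1 2014) = 998×9 + 4×111 + 586×12 + 4×119 = 8982 + 444 + 7032 + 476 = 16934
ΣP(Q1 2014)·Q(Q1 2014) = 929×9 + 5×111 + 560×12 + 3×119 = 8361 + 555 + 6720 + 357 = 15993
Index = 16934 / 15993 × 100 = 105.8838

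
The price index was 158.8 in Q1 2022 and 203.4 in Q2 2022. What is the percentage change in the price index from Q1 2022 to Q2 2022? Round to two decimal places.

Change = (203.4 − 158.8) / 158.8 × 100
       = 44.6 / 158.8 × 100 = 28.0856%

28.09%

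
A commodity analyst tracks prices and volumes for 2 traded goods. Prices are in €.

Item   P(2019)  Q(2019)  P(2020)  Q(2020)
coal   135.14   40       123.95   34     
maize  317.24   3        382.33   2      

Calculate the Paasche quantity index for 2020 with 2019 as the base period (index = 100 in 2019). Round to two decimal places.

Paasche quantity index uses current-period prices as weights.
ΣP(2020)·Q(2020) = 123.95×34 + 382.33×2 = 4214.3 + 764.66 = 4978.96
ΣP(2020)·Q(2019) = 123.95×40 + 382.33×3 = 4958 + 1146.99 = 6104.99
Index = 4978.96 / 6104.99 × 100 = 81.5556

81.56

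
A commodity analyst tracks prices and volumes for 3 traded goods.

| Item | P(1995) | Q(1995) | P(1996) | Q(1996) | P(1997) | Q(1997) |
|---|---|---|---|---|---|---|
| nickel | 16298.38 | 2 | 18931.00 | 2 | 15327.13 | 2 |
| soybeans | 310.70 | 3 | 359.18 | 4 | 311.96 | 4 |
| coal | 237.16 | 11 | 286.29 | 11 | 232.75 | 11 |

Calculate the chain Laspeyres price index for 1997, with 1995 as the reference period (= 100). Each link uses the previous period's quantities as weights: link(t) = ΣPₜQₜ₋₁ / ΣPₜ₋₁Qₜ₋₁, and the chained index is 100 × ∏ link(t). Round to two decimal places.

94.56

Link 1995→1996:
ΣP(1996)Q(1995) = 18931.00×2 + 359.18×3 + 286.29×11 = 37862 + 1077.54 + 3149.19 = 42088.73
ΣP(1995)Q(1995) = 16298.38×2 + 310.70×3 + 237.16×11 = 32596.76 + 932.1 + 2608.76 = 36137.62
link = 42088.73/36137.62 = 1.164679
Link 1996→1997:
ΣP(1997)Q(1996) = 15327.13×2 + 311.96×4 + 232.75×11 = 30654.26 + 1247.84 + 2560.25 = 34462.35
ΣP(1996)Q(1996) = 18931.00×2 + 359.18×4 + 286.29×11 = 37862 + 1436.72 + 3149.19 = 42447.91
link = 34462.35/42447.91 = 0.811874
Chained index = 100 × 1.164679 × 0.811874 = 94.5573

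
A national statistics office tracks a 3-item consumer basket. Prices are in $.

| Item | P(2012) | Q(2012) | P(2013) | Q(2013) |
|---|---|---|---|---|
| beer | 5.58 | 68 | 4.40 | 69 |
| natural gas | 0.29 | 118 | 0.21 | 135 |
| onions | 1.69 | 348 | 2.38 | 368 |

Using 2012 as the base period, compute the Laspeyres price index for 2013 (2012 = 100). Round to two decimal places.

115.02

Laspeyres price index uses base-period quantities as weights.
ΣP(2013)·Q(2012) = 4.40×68 + 0.21×118 + 2.38×348 = 299.2 + 24.78 + 828.24 = 1152.22
ΣP(2012)·Q(2012) = 5.58×68 + 0.29×118 + 1.69×348 = 379.44 + 34.22 + 588.12 = 1001.78
Index = 1152.22 / 1001.78 × 100 = 115.0173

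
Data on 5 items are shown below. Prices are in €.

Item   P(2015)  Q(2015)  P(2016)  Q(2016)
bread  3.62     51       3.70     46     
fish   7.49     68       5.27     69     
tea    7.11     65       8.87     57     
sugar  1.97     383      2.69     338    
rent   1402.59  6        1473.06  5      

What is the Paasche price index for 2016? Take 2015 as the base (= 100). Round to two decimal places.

Paasche price index uses current-period quantities as weights.
ΣP(2016)·Q(2016) = 3.70×46 + 5.27×69 + 8.87×57 + 2.69×338 + 1473.06×5 = 170.2 + 363.63 + 505.59 + 909.22 + 7365.3 = 9313.94
ΣP(2015)·Q(2016) = 3.62×46 + 7.49×69 + 7.11×57 + 1.97×338 + 1402.59×5 = 166.52 + 516.81 + 405.27 + 665.86 + 7012.95 = 8767.41
Index = 9313.94 / 8767.41 × 100 = 106.2337

106.23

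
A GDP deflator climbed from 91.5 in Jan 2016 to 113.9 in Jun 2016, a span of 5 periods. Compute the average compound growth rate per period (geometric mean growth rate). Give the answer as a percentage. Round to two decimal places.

4.48%

Growth factor = (113.9/91.5)^(1/5) = (1.244809)^(1/5) = 1.044770
Growth rate = 1.044770 − 1 = 0.044770 = 4.4770%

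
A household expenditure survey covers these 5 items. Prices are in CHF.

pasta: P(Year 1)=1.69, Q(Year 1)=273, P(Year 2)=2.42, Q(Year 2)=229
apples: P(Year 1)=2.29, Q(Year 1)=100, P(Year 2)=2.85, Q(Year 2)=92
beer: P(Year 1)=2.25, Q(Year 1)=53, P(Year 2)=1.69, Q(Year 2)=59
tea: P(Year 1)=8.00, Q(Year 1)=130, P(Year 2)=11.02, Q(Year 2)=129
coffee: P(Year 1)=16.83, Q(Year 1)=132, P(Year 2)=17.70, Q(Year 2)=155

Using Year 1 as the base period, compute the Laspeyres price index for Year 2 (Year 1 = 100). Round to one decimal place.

118.0

Laspeyres price index uses base-period quantities as weights.
ΣP(Year 2)·Q(Year 1) = 2.42×273 + 2.85×100 + 1.69×53 + 11.02×130 + 17.70×132 = 660.66 + 285 + 89.57 + 1432.6 + 2336.4 = 4804.23
ΣP(Year 1)·Q(Year 1) = 1.69×273 + 2.29×100 + 2.25×53 + 8.00×130 + 16.83×132 = 461.37 + 229 + 119.25 + 1040 + 2221.56 = 4071.18
Index = 4804.23 / 4071.18 × 100 = 118.0058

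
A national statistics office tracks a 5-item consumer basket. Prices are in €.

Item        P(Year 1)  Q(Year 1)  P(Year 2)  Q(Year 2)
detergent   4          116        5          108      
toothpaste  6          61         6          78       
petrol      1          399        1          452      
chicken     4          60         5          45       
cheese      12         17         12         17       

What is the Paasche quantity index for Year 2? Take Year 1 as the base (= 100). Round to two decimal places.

Paasche quantity index uses current-period prices as weights.
ΣP(Year 2)·Q(Year 2) = 5×108 + 6×78 + 1×452 + 5×45 + 12×17 = 540 + 468 + 452 + 225 + 204 = 1889
ΣP(Year 2)·Q(Year 1) = 5×116 + 6×61 + 1×399 + 5×60 + 12×17 = 580 + 366 + 399 + 300 + 204 = 1849
Index = 1889 / 1849 × 100 = 102.1633

102.16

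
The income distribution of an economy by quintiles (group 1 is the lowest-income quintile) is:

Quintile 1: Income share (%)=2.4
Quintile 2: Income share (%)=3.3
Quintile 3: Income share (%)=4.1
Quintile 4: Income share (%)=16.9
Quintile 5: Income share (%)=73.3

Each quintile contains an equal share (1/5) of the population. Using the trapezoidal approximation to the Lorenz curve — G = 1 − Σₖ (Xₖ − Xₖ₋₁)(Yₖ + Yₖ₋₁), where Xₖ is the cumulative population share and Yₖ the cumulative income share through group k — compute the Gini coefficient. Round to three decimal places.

0.622

Cumulative income shares Yₖ: 0.0240, 0.0570, 0.0980, 0.2670, 1.0000
Σ (Xₖ−Xₖ₋₁)(Yₖ+Yₖ₋₁) = (1/5)(0.0240+0.0000) + (1/5)(0.0570+0.0240) + (1/5)(0.0980+0.0570) + (1/5)(0.2670+0.0980) + (1/5)(1.0000+0.2670)
  = 0.0048 + 0.0162 + 0.0310 + 0.0730 + 0.2534 = 0.3784
G = 1 − 0.3784 = 0.6216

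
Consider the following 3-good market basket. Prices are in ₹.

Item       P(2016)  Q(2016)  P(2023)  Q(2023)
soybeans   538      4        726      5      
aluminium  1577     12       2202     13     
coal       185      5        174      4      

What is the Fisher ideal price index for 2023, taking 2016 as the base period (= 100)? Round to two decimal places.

137.48

Laspeyres component (base-period weights):
ΣP(2023)Q(2016) = 726×4 + 2202×12 + 174×5 = 2904 + 26424 + 870 = 30198
ΣP(2016)Q(2016) = 538×4 + 1577×12 + 185×5 = 2152 + 18924 + 925 = 22001
L = 30198 / 22001 × 100 = 137.2574
Paasche component (current-period weights):
ΣP(2023)Q(2023) = 726×5 + 2202×13 + 174×4 = 3630 + 28626 + 696 = 32952
ΣP(2016)Q(2023) = 538×5 + 1577×13 + 185×4 = 2690 + 20501 + 740 = 23931
P = 32952 / 23931 × 100 = 137.6959
Fisher = √(L × P) = √(137.2574 × 137.6959) = 137.4765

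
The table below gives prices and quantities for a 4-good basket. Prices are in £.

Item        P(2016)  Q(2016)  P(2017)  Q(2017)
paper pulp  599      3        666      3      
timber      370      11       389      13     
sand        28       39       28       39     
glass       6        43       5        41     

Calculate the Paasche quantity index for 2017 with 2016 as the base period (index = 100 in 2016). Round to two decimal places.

110.13

Paasche quantity index uses current-period prices as weights.
ΣP(2017)·Q(2017) = 666×3 + 389×13 + 28×39 + 5×41 = 1998 + 5057 + 1092 + 205 = 8352
ΣP(2017)·Q(2016) = 666×3 + 389×11 + 28×39 + 5×43 = 1998 + 4279 + 1092 + 215 = 7584
Index = 8352 / 7584 × 100 = 110.1266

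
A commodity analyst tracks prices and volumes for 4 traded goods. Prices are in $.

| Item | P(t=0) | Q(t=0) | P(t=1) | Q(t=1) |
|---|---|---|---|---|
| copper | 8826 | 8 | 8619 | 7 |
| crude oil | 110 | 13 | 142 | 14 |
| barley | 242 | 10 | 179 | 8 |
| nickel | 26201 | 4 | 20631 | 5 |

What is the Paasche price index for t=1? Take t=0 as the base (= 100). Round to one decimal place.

Paasche price index uses current-period quantities as weights.
ΣP(t=1)·Q(t=1) = 8619×7 + 142×14 + 179×8 + 20631×5 = 60333 + 1988 + 1432 + 103155 = 166908
ΣP(t=0)·Q(t=1) = 8826×7 + 110×14 + 242×8 + 26201×5 = 61782 + 1540 + 1936 + 131005 = 196263
Index = 166908 / 196263 × 100 = 85.0430

85.0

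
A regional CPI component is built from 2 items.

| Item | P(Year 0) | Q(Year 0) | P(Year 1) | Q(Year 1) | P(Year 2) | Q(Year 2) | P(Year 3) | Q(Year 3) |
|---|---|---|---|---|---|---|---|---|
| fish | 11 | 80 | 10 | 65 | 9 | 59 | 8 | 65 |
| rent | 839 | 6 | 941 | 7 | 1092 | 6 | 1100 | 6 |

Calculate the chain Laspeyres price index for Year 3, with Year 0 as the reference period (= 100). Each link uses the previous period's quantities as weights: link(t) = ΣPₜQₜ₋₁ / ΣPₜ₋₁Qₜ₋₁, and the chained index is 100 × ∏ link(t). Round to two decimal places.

Link Year 0→Year 1:
ΣP(Year 1)Q(Year 0) = 10×80 + 941×6 = 800 + 5646 = 6446
ΣP(Year 0)Q(Year 0) = 11×80 + 839×6 = 880 + 5034 = 5914
link = 6446/5914 = 1.089956
Link Year 1→Year 2:
ΣP(Year 2)Q(Year 1) = 9×65 + 1092×7 = 585 + 7644 = 8229
ΣP(Year 1)Q(Year 1) = 10×65 + 941×7 = 650 + 6587 = 7237
link = 8229/7237 = 1.137073
Link Year 2→Year 3:
ΣP(Year 3)Q(Year 2) = 8×59 + 1100×6 = 472 + 6600 = 7072
ΣP(Year 2)Q(Year 2) = 9×59 + 1092×6 = 531 + 6552 = 7083
link = 7072/7083 = 0.998447
Chained index = 100 × 1.089956 × 1.137073 × 0.998447 = 123.7435

123.74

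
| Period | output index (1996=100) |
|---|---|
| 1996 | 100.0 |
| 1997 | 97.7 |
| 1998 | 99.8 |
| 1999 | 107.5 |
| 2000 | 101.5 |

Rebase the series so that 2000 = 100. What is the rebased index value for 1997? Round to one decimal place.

96.3

Rebased(1997) = 97.7 / 101.5 × 100 = 96.2562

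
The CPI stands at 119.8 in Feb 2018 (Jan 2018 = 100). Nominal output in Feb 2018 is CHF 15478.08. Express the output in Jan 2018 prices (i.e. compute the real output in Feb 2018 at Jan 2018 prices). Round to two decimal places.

Real = Nominal ÷ (Index/100) = 15478.08 ÷ (119.8/100)
     = 15478.08 ÷ 1.198 = 12919.9332

12919.93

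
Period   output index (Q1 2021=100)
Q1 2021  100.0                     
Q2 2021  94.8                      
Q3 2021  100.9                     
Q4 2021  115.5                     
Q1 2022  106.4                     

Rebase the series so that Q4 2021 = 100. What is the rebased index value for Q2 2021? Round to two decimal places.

82.08

Rebased(Q2 2021) = 94.8 / 115.5 × 100 = 82.0779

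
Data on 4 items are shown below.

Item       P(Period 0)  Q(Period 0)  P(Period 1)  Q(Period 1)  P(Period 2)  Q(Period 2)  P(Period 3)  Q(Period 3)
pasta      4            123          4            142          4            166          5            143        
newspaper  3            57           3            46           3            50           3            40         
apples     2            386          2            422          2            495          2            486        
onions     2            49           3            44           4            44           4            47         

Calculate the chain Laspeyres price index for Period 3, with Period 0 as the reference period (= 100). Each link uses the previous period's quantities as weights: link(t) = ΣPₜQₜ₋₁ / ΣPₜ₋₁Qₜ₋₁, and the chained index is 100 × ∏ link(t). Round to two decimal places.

Link Period 0→Period 1:
ΣP(Period 1)Q(Period 0) = 4×123 + 3×57 + 2×386 + 3×49 = 492 + 171 + 772 + 147 = 1582
ΣP(Period 0)Q(Period 0) = 4×123 + 3×57 + 2×386 + 2×49 = 492 + 171 + 772 + 98 = 1533
link = 1582/1533 = 1.031963
Link Period 1→Period 2:
ΣP(Period 2)Q(Period 1) = 4×142 + 3×46 + 2×422 + 4×44 = 568 + 138 + 844 + 176 = 1726
ΣP(Period 1)Q(Period 1) = 4×142 + 3×46 + 2×422 + 3×44 = 568 + 138 + 844 + 132 = 1682
link = 1726/1682 = 1.026159
Link Period 2→Period 3:
ΣP(Period 3)Q(Period 2) = 5×166 + 3×50 + 2×495 + 4×44 = 830 + 150 + 990 + 176 = 2146
ΣP(Period 2)Q(Period 2) = 4×166 + 3×50 + 2×495 + 4×44 = 664 + 150 + 990 + 176 = 1980
link = 2146/1980 = 1.083838
Chained index = 100 × 1.031963 × 1.026159 × 1.083838 = 114.7740

114.77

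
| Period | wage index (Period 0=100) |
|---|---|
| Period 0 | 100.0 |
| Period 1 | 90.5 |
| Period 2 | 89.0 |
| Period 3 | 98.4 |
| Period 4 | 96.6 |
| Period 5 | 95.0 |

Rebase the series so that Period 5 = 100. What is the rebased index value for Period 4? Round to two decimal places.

101.68

Rebased(Period 4) = 96.6 / 95.0 × 100 = 101.6842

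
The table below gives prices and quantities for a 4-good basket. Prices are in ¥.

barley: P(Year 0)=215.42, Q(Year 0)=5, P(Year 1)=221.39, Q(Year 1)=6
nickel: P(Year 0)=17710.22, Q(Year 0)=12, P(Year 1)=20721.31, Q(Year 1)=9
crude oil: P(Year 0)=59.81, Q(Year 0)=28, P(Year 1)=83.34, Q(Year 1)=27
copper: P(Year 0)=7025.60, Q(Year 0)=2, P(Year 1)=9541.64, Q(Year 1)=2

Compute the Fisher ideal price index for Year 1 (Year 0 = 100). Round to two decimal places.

118.43

Laspeyres component (base-period weights):
ΣP(Year 1)Q(Year 0) = 221.39×5 + 20721.31×12 + 83.34×28 + 9541.64×2 = 1106.95 + 248655.72 + 2333.52 + 19083.28 = 271179.47
ΣP(Year 0)Q(Year 0) = 215.42×5 + 17710.22×12 + 59.81×28 + 7025.60×2 = 1077.1 + 212522.64 + 1674.68 + 14051.2 = 229325.62
L = 271179.47 / 229325.62 × 100 = 118.2508
Paasche component (current-period weights):
ΣP(Year 1)Q(Year 1) = 221.39×6 + 20721.31×9 + 83.34×27 + 9541.64×2 = 1328.34 + 186491.79 + 2250.18 + 19083.28 = 209153.59
ΣP(Year 0)Q(Year 1) = 215.42×6 + 17710.22×9 + 59.81×27 + 7025.60×2 = 1292.52 + 159391.98 + 1614.87 + 14051.2 = 176350.57
P = 209153.59 / 176350.57 × 100 = 118.6010
Fisher = √(L × P) = √(118.2508 × 118.6010) = 118.4258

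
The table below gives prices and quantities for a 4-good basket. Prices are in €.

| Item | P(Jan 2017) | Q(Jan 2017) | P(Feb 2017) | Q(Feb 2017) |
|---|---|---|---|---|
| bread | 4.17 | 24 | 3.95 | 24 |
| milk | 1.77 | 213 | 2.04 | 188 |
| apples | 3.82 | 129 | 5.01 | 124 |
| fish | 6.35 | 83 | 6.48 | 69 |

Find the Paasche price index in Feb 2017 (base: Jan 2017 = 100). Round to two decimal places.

Paasche price index uses current-period quantities as weights.
ΣP(Feb 2017)·Q(Feb 2017) = 3.95×24 + 2.04×188 + 5.01×124 + 6.48×69 = 94.8 + 383.52 + 621.24 + 447.12 = 1546.68
ΣP(Jan 2017)·Q(Feb 2017) = 4.17×24 + 1.77×188 + 3.82×124 + 6.35×69 = 100.08 + 332.76 + 473.68 + 438.15 = 1344.67
Index = 1546.68 / 1344.67 × 100 = 115.0230

115.02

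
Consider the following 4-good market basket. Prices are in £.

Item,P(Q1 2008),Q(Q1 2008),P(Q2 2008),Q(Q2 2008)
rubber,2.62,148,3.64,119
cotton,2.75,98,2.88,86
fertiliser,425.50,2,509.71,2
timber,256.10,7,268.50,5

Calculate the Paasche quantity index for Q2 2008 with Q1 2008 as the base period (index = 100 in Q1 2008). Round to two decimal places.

Paasche quantity index uses current-period prices as weights.
ΣP(Q2 2008)·Q(Q2 2008) = 3.64×119 + 2.88×86 + 509.71×2 + 268.50×5 = 433.16 + 247.68 + 1019.42 + 1342.5 = 3042.76
ΣP(Q2 2008)·Q(Q1 2008) = 3.64×148 + 2.88×98 + 509.71×2 + 268.50×7 = 538.72 + 282.24 + 1019.42 + 1879.5 = 3719.88
Index = 3042.76 / 3719.88 × 100 = 81.7973

81.80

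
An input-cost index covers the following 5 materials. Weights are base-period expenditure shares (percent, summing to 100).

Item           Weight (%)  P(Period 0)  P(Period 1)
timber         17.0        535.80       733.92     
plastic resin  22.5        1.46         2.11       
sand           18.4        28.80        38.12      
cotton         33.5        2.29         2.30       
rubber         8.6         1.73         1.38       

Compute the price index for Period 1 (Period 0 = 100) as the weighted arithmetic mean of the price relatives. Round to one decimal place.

timber: 17.0 × (733.92/535.80) = 17.0 × 1.369765 = 23.2860
plastic resin: 22.5 × (2.11/1.46) = 22.5 × 1.445205 = 32.5171
sand: 18.4 × (38.12/28.80) = 18.4 × 1.323611 = 24.3544
cotton: 33.5 × (2.30/2.29) = 33.5 × 1.004367 = 33.6463
rubber: 8.6 × (1.38/1.73) = 8.6 × 0.797688 = 6.8601
Index = Σ wᵢ·(p₁ᵢ/p₀ᵢ) = 23.2860 + 32.5171 + 24.3544 + 33.6463 + 6.8601 = 120.6640

120.7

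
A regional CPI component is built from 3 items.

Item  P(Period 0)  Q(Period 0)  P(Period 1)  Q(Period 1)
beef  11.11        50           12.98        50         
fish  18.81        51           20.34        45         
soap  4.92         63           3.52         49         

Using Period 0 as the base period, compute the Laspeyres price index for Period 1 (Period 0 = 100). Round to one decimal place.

104.6

Laspeyres price index uses base-period quantities as weights.
ΣP(Period 1)·Q(Period 0) = 12.98×50 + 20.34×51 + 3.52×63 = 649 + 1037.34 + 221.76 = 1908.1
ΣP(Period 0)·Q(Period 0) = 11.11×50 + 18.81×51 + 4.92×63 = 555.5 + 959.31 + 309.96 = 1824.77
Index = 1908.1 / 1824.77 × 100 = 104.5666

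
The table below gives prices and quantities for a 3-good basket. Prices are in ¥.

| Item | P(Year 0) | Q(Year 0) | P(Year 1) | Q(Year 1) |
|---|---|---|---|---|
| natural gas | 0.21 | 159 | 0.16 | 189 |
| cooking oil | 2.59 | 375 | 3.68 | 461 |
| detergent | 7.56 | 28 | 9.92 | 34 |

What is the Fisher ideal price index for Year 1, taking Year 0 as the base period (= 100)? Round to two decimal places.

Laspeyres component (base-period weights):
ΣP(Year 1)Q(Year 0) = 0.16×159 + 3.68×375 + 9.92×28 = 25.44 + 1380 + 277.76 = 1683.2
ΣP(Year 0)Q(Year 0) = 0.21×159 + 2.59×375 + 7.56×28 = 33.39 + 971.25 + 211.68 = 1216.32
L = 1683.2 / 1216.32 × 100 = 138.3846
Paasche component (current-period weights):
ΣP(Year 1)Q(Year 1) = 0.16×189 + 3.68×461 + 9.92×34 = 30.24 + 1696.48 + 337.28 = 2064
ΣP(Year 0)Q(Year 1) = 0.21×189 + 2.59×461 + 7.56×34 = 39.69 + 1193.99 + 257.04 = 1490.72
P = 2064 / 1490.72 × 100 = 138.4566
Fisher = √(L × P) = √(138.3846 × 138.4566) = 138.4206

138.42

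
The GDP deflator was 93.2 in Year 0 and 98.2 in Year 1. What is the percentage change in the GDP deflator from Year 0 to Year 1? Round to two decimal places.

5.36%

Change = (98.2 − 93.2) / 93.2 × 100
       = 5.0 / 93.2 × 100 = 5.3648%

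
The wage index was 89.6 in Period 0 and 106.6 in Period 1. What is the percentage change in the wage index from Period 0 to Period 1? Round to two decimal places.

Change = (106.6 − 89.6) / 89.6 × 100
       = 17.0 / 89.6 × 100 = 18.9732%

18.97%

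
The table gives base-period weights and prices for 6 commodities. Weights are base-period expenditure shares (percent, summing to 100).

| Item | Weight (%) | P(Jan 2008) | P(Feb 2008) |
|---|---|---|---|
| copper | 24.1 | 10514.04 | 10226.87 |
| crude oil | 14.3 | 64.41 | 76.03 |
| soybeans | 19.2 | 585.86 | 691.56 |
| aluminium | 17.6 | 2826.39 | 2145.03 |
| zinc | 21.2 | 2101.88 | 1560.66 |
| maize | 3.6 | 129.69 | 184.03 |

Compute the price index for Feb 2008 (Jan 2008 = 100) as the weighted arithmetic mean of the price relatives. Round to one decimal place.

copper: 24.1 × (10226.87/10514.04) = 24.1 × 0.972687 = 23.4418
crude oil: 14.3 × (76.03/64.41) = 14.3 × 1.180407 = 16.8798
soybeans: 19.2 × (691.56/585.86) = 19.2 × 1.180419 = 22.6640
aluminium: 17.6 × (2145.03/2826.39) = 17.6 × 0.758929 = 13.3572
zinc: 21.2 × (1560.66/2101.88) = 21.2 × 0.742507 = 15.7411
maize: 3.6 × (184.03/129.69) = 3.6 × 1.418999 = 5.1084
Index = Σ wᵢ·(p₁ᵢ/p₀ᵢ) = 23.4418 + 16.8798 + 22.6640 + 13.3572 + 15.7411 + 5.1084 = 97.1923

97.2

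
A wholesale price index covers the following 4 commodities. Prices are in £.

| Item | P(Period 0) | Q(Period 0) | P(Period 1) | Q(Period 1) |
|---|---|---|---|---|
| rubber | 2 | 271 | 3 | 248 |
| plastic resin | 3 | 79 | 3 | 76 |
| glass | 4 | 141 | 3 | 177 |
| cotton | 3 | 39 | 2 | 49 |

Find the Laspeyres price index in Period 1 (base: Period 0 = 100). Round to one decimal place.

Laspeyres price index uses base-period quantities as weights.
ΣP(Period 1)·Q(Period 0) = 3×271 + 3×79 + 3×141 + 2×39 = 813 + 237 + 423 + 78 = 1551
ΣP(Period 0)·Q(Period 0) = 2×271 + 3×79 + 4×141 + 3×39 = 542 + 237 + 564 + 117 = 1460
Index = 1551 / 1460 × 100 = 106.2329

106.2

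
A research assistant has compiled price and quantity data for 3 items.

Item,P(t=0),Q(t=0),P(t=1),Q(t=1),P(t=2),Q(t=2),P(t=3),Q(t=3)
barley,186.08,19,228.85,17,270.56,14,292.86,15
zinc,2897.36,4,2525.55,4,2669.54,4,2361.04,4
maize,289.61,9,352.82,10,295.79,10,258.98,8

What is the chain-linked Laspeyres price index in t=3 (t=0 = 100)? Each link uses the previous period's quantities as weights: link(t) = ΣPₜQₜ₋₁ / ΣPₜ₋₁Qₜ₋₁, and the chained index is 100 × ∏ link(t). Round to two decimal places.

Link t=0→t=1:
ΣP(t=1)Q(t=0) = 228.85×19 + 2525.55×4 + 352.82×9 = 4348.15 + 10102.2 + 3175.38 = 17625.73
ΣP(t=0)Q(t=0) = 186.08×19 + 2897.36×4 + 289.61×9 = 3535.52 + 11589.44 + 2606.49 = 17731.45
link = 17625.73/17731.45 = 0.994038
Link t=1→t=2:
ΣP(t=2)Q(t=1) = 270.56×17 + 2669.54×4 + 295.79×10 = 4599.52 + 10678.16 + 2957.9 = 18235.58
ΣP(t=1)Q(t=1) = 228.85×17 + 2525.55×4 + 352.82×10 = 3890.45 + 10102.2 + 3528.2 = 17520.85
link = 18235.58/17520.85 = 1.040793
Link t=2→t=3:
ΣP(t=3)Q(t=2) = 292.86×14 + 2361.04×4 + 258.98×10 = 4100.04 + 9444.16 + 2589.8 = 16134
ΣP(t=2)Q(t=2) = 270.56×14 + 2669.54×4 + 295.79×10 = 3787.84 + 10678.16 + 2957.9 = 17423.9
link = 16134/17423.9 = 0.925970
Chained index = 100 × 0.994038 × 1.040793 × 0.925970 = 95.7997

95.80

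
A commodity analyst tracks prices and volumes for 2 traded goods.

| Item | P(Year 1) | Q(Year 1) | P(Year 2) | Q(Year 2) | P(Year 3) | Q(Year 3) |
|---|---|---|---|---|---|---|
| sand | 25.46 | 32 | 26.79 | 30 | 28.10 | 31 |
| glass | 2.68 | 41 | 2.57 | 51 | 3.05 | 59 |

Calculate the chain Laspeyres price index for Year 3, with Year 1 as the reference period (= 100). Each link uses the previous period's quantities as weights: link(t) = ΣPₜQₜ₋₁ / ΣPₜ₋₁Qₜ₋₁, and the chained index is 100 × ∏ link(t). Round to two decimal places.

111.22

Link Year 1→Year 2:
ΣP(Year 2)Q(Year 1) = 26.79×32 + 2.57×41 = 857.28 + 105.37 = 962.65
ΣP(Year 1)Q(Year 1) = 25.46×32 + 2.68×41 = 814.72 + 109.88 = 924.6
link = 962.65/924.6 = 1.041153
Link Year 2→Year 3:
ΣP(Year 3)Q(Year 2) = 28.10×30 + 3.05×51 = 843 + 155.55 = 998.55
ΣP(Year 2)Q(Year 2) = 26.79×30 + 2.57×51 = 803.7 + 131.07 = 934.77
link = 998.55/934.77 = 1.068231
Chained index = 100 × 1.041153 × 1.068231 = 111.2192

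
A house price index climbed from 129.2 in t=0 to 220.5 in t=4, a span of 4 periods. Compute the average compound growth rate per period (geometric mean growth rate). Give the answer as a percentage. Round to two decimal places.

14.30%

Growth factor = (220.5/129.2)^(1/4) = (1.706656)^(1/4) = 1.142974
Growth rate = 1.142974 − 1 = 0.142974 = 14.2974%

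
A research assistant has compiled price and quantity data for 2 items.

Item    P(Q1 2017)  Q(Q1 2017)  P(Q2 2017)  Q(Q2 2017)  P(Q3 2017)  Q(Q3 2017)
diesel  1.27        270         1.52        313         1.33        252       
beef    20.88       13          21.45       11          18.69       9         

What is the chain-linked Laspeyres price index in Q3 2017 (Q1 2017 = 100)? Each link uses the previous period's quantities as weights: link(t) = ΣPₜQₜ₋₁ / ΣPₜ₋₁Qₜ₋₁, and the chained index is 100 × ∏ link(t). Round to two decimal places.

98.03

Link Q1 2017→Q2 2017:
ΣP(Q2 2017)Q(Q1 2017) = 1.52×270 + 21.45×13 = 410.4 + 278.85 = 689.25
ΣP(Q1 2017)Q(Q1 2017) = 1.27×270 + 20.88×13 = 342.9 + 271.44 = 614.34
link = 689.25/614.34 = 1.121936
Link Q2 2017→Q3 2017:
ΣP(Q3 2017)Q(Q2 2017) = 1.33×313 + 18.69×11 = 416.29 + 205.59 = 621.88
ΣP(Q2 2017)Q(Q2 2017) = 1.52×313 + 21.45×11 = 475.76 + 235.95 = 711.71
link = 621.88/711.71 = 0.873783
Chained index = 100 × 1.121936 × 0.873783 = 98.0328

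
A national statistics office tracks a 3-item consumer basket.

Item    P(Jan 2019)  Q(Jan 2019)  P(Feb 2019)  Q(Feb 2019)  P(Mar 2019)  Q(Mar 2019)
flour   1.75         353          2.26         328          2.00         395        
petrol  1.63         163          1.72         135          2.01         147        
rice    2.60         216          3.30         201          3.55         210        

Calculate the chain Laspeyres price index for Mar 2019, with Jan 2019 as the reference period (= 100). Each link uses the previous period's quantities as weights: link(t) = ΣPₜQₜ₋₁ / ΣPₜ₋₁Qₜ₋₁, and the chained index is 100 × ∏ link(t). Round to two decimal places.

124.25

Link Jan 2019→Feb 2019:
ΣP(Feb 2019)Q(Jan 2019) = 2.26×353 + 1.72×163 + 3.30×216 = 797.78 + 280.36 + 712.8 = 1790.94
ΣP(Jan 2019)Q(Jan 2019) = 1.75×353 + 1.63×163 + 2.60×216 = 617.75 + 265.69 + 561.6 = 1445.04
link = 1790.94/1445.04 = 1.239371
Link Feb 2019→Mar 2019:
ΣP(Mar 2019)Q(Feb 2019) = 2.00×328 + 2.01×135 + 3.55×201 = 656 + 271.35 + 713.55 = 1640.9
ΣP(Feb 2019)Q(Feb 2019) = 2.26×328 + 1.72×135 + 3.30×201 = 741.28 + 232.2 + 663.3 = 1636.78
link = 1640.9/1636.78 = 1.002517
Chained index = 100 × 1.239371 × 1.002517 = 124.2490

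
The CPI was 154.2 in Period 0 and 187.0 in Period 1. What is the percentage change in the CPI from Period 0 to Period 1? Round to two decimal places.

21.27%

Change = (187.0 − 154.2) / 154.2 × 100
       = 32.8 / 154.2 × 100 = 21.2711%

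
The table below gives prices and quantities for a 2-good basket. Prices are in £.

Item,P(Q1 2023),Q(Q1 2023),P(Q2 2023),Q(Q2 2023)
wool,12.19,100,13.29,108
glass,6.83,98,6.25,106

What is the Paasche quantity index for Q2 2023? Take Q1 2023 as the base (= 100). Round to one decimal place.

108.1

Paasche quantity index uses current-period prices as weights.
ΣP(Q2 2023)·Q(Q2 2023) = 13.29×108 + 6.25×106 = 1435.32 + 662.5 = 2097.82
ΣP(Q2 2023)·Q(Q1 2023) = 13.29×100 + 6.25×98 = 1329 + 612.5 = 1941.5
Index = 2097.82 / 1941.5 × 100 = 108.0515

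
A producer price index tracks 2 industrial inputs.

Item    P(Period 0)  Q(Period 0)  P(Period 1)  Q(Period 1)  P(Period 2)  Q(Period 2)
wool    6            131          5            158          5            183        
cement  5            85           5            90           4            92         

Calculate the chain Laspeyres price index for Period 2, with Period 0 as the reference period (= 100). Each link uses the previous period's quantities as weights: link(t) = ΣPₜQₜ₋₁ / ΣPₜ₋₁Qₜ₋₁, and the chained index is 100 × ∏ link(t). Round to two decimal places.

Link Period 0→Period 1:
ΣP(Period 1)Q(Period 0) = 5×131 + 5×85 = 655 + 425 = 1080
ΣP(Period 0)Q(Period 0) = 6×131 + 5×85 = 786 + 425 = 1211
link = 1080/1211 = 0.891825
Link Period 1→Period 2:
ΣP(Period 2)Q(Period 1) = 5×158 + 4×90 = 790 + 360 = 1150
ΣP(Period 1)Q(Period 1) = 5×158 + 5×90 = 790 + 450 = 1240
link = 1150/1240 = 0.927419
Chained index = 100 × 0.891825 × 0.927419 = 82.7096

82.71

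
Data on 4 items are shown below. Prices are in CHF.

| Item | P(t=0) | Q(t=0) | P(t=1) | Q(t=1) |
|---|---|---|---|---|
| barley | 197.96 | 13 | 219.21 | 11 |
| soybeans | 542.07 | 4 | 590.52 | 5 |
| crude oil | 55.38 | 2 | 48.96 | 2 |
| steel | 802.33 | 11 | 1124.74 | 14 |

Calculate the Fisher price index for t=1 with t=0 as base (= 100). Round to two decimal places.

Laspeyres component (base-period weights):
ΣP(t=1)Q(t=0) = 219.21×13 + 590.52×4 + 48.96×2 + 1124.74×11 = 2849.73 + 2362.08 + 97.92 + 12372.14 = 17681.87
ΣP(t=0)Q(t=0) = 197.96×13 + 542.07×4 + 55.38×2 + 802.33×11 = 2573.48 + 2168.28 + 110.76 + 8825.63 = 13678.15
L = 17681.87 / 13678.15 × 100 = 129.2709
Paasche component (current-period weights):
ΣP(t=1)Q(t=1) = 219.21×11 + 590.52×5 + 48.96×2 + 1124.74×14 = 2411.31 + 2952.6 + 97.92 + 15746.36 = 21208.19
ΣP(t=0)Q(t=1) = 197.96×11 + 542.07×5 + 55.38×2 + 802.33×14 = 2177.56 + 2710.35 + 110.76 + 11232.62 = 16231.29
P = 21208.19 / 16231.29 × 100 = 130.6624
Fisher = √(L × P) = √(129.2709 × 130.6624) = 129.9648

129.96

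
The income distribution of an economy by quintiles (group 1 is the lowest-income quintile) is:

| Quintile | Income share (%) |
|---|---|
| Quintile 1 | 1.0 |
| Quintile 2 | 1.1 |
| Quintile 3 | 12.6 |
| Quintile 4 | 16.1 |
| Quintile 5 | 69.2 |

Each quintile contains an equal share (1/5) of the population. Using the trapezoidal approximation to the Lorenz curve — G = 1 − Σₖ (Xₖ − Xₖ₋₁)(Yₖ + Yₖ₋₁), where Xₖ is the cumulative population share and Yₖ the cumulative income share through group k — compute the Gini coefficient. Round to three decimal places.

Cumulative income shares Yₖ: 0.0100, 0.0210, 0.1470, 0.3080, 1.0000
Σ (Xₖ−Xₖ₋₁)(Yₖ+Yₖ₋₁) = (1/5)(0.0100+0.0000) + (1/5)(0.0210+0.0100) + (1/5)(0.1470+0.0210) + (1/5)(0.3080+0.1470) + (1/5)(1.0000+0.3080)
  = 0.0020 + 0.0062 + 0.0336 + 0.0910 + 0.2616 = 0.3944
G = 1 − 0.3944 = 0.6056

0.606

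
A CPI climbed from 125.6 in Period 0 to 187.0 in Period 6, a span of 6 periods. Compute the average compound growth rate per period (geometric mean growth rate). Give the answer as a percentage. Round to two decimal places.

6.86%

Growth factor = (187.0/125.6)^(1/6) = (1.488854)^(1/6) = 1.068584
Growth rate = 1.068584 − 1 = 0.068584 = 6.8584%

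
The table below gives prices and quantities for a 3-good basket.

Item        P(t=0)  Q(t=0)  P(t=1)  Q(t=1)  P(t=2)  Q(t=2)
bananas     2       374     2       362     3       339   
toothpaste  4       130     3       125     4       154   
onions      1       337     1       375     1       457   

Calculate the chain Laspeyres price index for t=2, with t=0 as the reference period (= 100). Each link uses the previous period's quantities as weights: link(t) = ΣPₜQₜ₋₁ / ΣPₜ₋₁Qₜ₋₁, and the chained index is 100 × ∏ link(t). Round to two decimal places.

Link t=0→t=1:
ΣP(t=1)Q(t=0) = 2×374 + 3×130 + 1×337 = 748 + 390 + 337 = 1475
ΣP(t=0)Q(t=0) = 2×374 + 4×130 + 1×337 = 748 + 520 + 337 = 1605
link = 1475/1605 = 0.919003
Link t=1→t=2:
ΣP(t=2)Q(t=1) = 3×362 + 4×125 + 1×375 = 1086 + 500 + 375 = 1961
ΣP(t=1)Q(t=1) = 2×362 + 3×125 + 1×375 = 724 + 375 + 375 = 1474
link = 1961/1474 = 1.330393
Chained index = 100 × 0.919003 × 1.330393 = 122.2636

122.26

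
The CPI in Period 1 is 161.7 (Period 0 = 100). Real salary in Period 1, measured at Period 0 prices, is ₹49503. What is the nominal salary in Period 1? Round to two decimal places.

Nominal = Real × (Index/100) = 49503 × (161.7/100)
        = 49503 × 1.617 = 80046.3510

80046.35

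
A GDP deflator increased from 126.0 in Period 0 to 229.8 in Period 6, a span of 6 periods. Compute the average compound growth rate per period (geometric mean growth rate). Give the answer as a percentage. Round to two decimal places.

10.53%

Growth factor = (229.8/126.0)^(1/6) = (1.823810)^(1/6) = 1.105342
Growth rate = 1.105342 − 1 = 0.105342 = 10.5342%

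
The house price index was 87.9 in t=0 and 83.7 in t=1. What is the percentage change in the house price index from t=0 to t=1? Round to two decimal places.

Change = (83.7 − 87.9) / 87.9 × 100
       = -4.2 / 87.9 × 100 = -4.7782%

-4.78%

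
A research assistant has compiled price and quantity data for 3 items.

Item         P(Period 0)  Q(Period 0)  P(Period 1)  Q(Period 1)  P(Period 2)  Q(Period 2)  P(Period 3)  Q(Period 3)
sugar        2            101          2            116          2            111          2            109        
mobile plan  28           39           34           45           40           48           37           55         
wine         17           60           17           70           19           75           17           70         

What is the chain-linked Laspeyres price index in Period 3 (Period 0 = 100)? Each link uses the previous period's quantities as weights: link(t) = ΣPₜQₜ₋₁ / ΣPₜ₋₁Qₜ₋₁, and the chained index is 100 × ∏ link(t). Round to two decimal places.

115.07

Link Period 0→Period 1:
ΣP(Period 1)Q(Period 0) = 2×101 + 34×39 + 17×60 = 202 + 1326 + 1020 = 2548
ΣP(Period 0)Q(Period 0) = 2×101 + 28×39 + 17×60 = 202 + 1092 + 1020 = 2314
link = 2548/2314 = 1.101124
Link Period 1→Period 2:
ΣP(Period 2)Q(Period 1) = 2×116 + 40×45 + 19×70 = 232 + 1800 + 1330 = 3362
ΣP(Period 1)Q(Period 1) = 2×116 + 34×45 + 17×70 = 232 + 1530 + 1190 = 2952
link = 3362/2952 = 1.138889
Link Period 2→Period 3:
ΣP(Period 3)Q(Period 2) = 2×111 + 37×48 + 17×75 = 222 + 1776 + 1275 = 3273
ΣP(Period 2)Q(Period 2) = 2×111 + 40×48 + 19×75 = 222 + 1920 + 1425 = 3567
link = 3273/3567 = 0.917578
Chained index = 100 × 1.101124 × 1.138889 × 0.917578 = 115.0695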